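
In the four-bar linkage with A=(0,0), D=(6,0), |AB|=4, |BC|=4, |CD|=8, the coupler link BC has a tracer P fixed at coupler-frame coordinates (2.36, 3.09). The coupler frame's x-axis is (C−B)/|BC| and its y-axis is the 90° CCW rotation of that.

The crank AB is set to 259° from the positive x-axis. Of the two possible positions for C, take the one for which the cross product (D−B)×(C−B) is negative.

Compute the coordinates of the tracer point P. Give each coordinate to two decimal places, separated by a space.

A=(0,0), D=(6.00,0)
B = A + 4.00·(cos259°, sin259°) = (-0.7632, -3.9265)
|BD| = 7.8204
circle(B,4.00) ∩ circle(D,8.00): a=0.8413, h=3.9105
  candidates: C₊=(-1.9991,-0.1222) cross=30.582; C₋=(1.9278,-6.8860) cross=-30.582
  mode - wants cross < 0 → take C=(1.9278,-6.8860) (cross=-30.582)
ex = (C−B)/|BC| = (0.6727,-0.7399); ey = (0.7399,0.6727)
P = B + 2.36·ex + 3.09·ey = (3.1107,-3.5938)

3.11 -3.59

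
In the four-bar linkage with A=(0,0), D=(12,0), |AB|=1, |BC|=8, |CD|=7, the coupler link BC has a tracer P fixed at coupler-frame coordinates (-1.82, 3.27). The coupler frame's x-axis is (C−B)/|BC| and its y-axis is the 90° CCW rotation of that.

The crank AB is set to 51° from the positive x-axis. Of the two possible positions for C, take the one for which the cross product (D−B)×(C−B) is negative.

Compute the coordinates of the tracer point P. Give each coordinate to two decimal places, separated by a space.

A=(0,0), D=(12.00,0)
B = A + 1.00·(cos51°, sin51°) = (0.6293, 0.7771)
|BD| = 11.3972
circle(B,8.00) ∩ circle(D,7.00): a=6.3567, h=4.8573
  candidates: C₊=(7.3024,5.1896) cross=55.359; C₋=(6.6400,-4.5022) cross=-55.359
  mode - wants cross < 0 → take C=(6.6400,-4.5022) (cross=-55.359)
ex = (C−B)/|BC| = (0.7513,-0.6599); ey = (0.6599,0.7513)
P = B + -1.82·ex + 3.27·ey = (1.4198,4.4351)

1.42 4.44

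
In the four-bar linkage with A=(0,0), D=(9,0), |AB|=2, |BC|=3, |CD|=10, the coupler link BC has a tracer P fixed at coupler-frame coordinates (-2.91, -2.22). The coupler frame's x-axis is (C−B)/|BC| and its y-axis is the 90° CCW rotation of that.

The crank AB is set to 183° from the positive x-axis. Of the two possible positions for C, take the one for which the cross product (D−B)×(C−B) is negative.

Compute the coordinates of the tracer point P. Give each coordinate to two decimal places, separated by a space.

A=(0,0), D=(9.00,0)
B = A + 2.00·(cos183°, sin183°) = (-1.9973, -0.1047)
|BD| = 10.9978
circle(B,3.00) ∩ circle(D,10.00): a=1.3617, h=2.6732
  candidates: C₊=(-0.6611,2.5813) cross=29.399; C₋=(-0.6102,-2.7648) cross=-29.399
  mode - wants cross < 0 → take C=(-0.6102,-2.7648) (cross=-29.399)
ex = (C−B)/|BC| = (0.4624,-0.8867); ey = (0.8867,0.4624)
P = B + -2.91·ex + -2.22·ey = (-5.3112,1.4492)

-5.31 1.45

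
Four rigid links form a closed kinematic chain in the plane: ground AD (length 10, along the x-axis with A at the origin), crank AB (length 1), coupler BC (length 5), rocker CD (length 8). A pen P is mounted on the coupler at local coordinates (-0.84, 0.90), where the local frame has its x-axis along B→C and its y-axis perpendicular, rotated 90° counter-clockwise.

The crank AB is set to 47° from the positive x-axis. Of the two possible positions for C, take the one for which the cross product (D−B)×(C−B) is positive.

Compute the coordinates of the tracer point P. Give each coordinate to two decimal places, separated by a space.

-0.54 0.57

A=(0,0), D=(10.00,0)
B = A + 1.00·(cos47°, sin47°) = (0.6820, 0.7314)
|BD| = 9.3467
circle(B,5.00) ∩ circle(D,8.00): a=2.5870, h=4.2787
  candidates: C₊=(3.5959,4.7945) cross=39.992; C₋=(2.9263,-3.7367) cross=-39.992
  mode + wants cross > 0 → take C=(3.5959,4.7945) (cross=39.992)
ex = (C−B)/|BC| = (0.5828,0.8126); ey = (-0.8126,0.5828)
P = B + -0.84·ex + 0.90·ey = (-0.5389,0.5732)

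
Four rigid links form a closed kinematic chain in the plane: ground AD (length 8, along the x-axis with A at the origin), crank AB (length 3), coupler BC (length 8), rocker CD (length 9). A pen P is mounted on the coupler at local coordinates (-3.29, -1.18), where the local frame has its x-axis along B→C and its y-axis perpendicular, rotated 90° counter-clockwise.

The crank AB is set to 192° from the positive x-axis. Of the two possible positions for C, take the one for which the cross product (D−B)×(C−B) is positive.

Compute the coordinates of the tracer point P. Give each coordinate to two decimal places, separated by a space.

A=(0,0), D=(8.00,0)
B = A + 3.00·(cos192°, sin192°) = (-2.9344, -0.6237)
|BD| = 10.9522
circle(B,8.00) ∩ circle(D,9.00): a=4.7000, h=6.4738
  candidates: C₊=(1.3893,6.1072) cross=70.902; C₋=(2.1266,-6.8193) cross=-70.902
  mode + wants cross > 0 → take C=(1.3893,6.1072) (cross=70.902)
ex = (C−B)/|BC| = (0.5405,0.8414); ey = (-0.8414,0.5405)
P = B + -3.29·ex + -1.18·ey = (-3.7197,-4.0296)

-3.72 -4.03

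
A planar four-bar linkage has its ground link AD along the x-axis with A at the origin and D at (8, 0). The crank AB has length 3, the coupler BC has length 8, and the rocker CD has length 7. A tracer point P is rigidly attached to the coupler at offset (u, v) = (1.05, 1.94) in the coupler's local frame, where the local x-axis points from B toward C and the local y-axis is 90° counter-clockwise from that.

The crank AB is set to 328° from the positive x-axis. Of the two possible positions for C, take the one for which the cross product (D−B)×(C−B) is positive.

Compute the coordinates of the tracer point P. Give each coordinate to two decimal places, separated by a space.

0.94 -0.07

A=(0,0), D=(8.00,0)
B = A + 3.00·(cos328°, sin328°) = (2.5441, -1.5898)
|BD| = 5.6828
circle(B,8.00) ∩ circle(D,7.00): a=4.1612, h=6.8326
  candidates: C₊=(4.6277,6.1341) cross=38.828; C₋=(8.4506,-6.9855) cross=-38.828
  mode + wants cross > 0 → take C=(4.6277,6.1341) (cross=38.828)
ex = (C−B)/|BC| = (0.2604,0.9655); ey = (-0.9655,0.2604)
P = B + 1.05·ex + 1.94·ey = (0.9446,-0.0707)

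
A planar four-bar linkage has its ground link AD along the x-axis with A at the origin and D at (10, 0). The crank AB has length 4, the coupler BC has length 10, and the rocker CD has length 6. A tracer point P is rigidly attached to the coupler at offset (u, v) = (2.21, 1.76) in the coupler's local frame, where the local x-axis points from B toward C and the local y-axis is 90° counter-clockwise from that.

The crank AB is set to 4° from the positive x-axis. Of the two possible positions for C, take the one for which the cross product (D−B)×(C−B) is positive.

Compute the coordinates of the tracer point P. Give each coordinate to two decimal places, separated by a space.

A=(0,0), D=(10.00,0)
B = A + 4.00·(cos4°, sin4°) = (3.9903, 0.2790)
|BD| = 6.0162
circle(B,10.00) ∩ circle(D,6.00): a=8.3271, h=5.5371
  candidates: C₊=(12.5652,5.4240) cross=33.313; C₋=(12.0516,-5.6384) cross=-33.313
  mode + wants cross > 0 → take C=(12.5652,5.4240) (cross=33.313)
ex = (C−B)/|BC| = (0.8575,0.5145); ey = (-0.5145,0.8575)
P = B + 2.21·ex + 1.76·ey = (4.9798,2.9253)

4.98 2.93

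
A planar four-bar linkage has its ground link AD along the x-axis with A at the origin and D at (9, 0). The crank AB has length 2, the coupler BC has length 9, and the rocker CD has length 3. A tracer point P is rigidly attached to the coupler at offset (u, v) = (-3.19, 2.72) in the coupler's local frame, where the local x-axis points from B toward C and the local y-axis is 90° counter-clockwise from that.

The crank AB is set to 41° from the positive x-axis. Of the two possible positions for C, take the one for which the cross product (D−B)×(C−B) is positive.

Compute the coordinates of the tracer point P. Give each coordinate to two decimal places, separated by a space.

A=(0,0), D=(9.00,0)
B = A + 2.00·(cos41°, sin41°) = (1.5094, 1.3121)
|BD| = 7.6046
circle(B,9.00) ∩ circle(D,3.00): a=8.5363, h=2.8517
  candidates: C₊=(10.4097,2.6482) cross=21.686; C₋=(9.4256,-2.9697) cross=-21.686
  mode + wants cross > 0 → take C=(10.4097,2.6482) (cross=21.686)
ex = (C−B)/|BC| = (0.9889,0.1484); ey = (-0.1484,0.9889)
P = B + -3.19·ex + 2.72·ey = (-2.0490,3.5284)

-2.05 3.53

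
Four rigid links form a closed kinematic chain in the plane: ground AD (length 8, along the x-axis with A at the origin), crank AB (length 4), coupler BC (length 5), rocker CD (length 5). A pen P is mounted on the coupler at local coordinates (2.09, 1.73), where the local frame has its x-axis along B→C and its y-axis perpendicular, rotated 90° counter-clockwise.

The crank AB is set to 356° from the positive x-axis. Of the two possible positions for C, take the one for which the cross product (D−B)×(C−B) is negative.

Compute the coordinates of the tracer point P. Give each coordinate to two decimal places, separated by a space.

A=(0,0), D=(8.00,0)
B = A + 4.00·(cos356°, sin356°) = (3.9903, -0.2790)
|BD| = 4.0194
circle(B,5.00) ∩ circle(D,5.00): a=2.0097, h=4.5783
  candidates: C₊=(5.6773,4.4278) cross=18.402; C₋=(6.3130,-4.7068) cross=-18.402
  mode - wants cross < 0 → take C=(6.3130,-4.7068) (cross=-18.402)
ex = (C−B)/|BC| = (0.4645,-0.8856); ey = (0.8856,0.4645)
P = B + 2.09·ex + 1.73·ey = (6.4931,-1.3262)

6.49 -1.33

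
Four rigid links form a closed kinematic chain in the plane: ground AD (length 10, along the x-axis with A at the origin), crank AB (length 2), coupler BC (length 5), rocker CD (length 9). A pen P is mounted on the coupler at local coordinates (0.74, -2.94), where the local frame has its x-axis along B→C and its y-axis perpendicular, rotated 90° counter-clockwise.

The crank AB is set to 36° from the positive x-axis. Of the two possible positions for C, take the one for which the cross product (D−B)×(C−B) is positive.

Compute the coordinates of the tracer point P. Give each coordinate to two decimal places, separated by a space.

A=(0,0), D=(10.00,0)
B = A + 2.00·(cos36°, sin36°) = (1.6180, 1.1756)
|BD| = 8.4640
circle(B,5.00) ∩ circle(D,9.00): a=0.9239, h=4.9139
  candidates: C₊=(3.2154,5.9135) cross=41.591; C₋=(1.8505,-3.8190) cross=-41.591
  mode + wants cross > 0 → take C=(3.2154,5.9135) (cross=41.591)
ex = (C−B)/|BC| = (0.3195,0.9476); ey = (-0.9476,0.3195)
P = B + 0.74·ex + -2.94·ey = (4.6404,0.9375)

4.64 0.94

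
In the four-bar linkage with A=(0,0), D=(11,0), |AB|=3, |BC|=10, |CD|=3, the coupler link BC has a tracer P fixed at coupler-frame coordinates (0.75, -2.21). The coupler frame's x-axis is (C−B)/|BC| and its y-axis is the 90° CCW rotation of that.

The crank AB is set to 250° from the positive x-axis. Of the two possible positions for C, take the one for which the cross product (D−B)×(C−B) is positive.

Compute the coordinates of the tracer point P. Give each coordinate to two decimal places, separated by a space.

A=(0,0), D=(11.00,0)
B = A + 3.00·(cos250°, sin250°) = (-1.0261, -2.8191)
|BD| = 12.3521
circle(B,10.00) ∩ circle(D,3.00): a=9.8596, h=1.6697
  candidates: C₊=(8.1923,1.0568) cross=20.624; C₋=(8.9544,-2.1944) cross=-20.624
  mode + wants cross > 0 → take C=(8.1923,1.0568) (cross=20.624)
ex = (C−B)/|BC| = (0.9218,0.3876); ey = (-0.3876,0.9218)
P = B + 0.75·ex + -2.21·ey = (0.5219,-4.5656)

0.52 -4.57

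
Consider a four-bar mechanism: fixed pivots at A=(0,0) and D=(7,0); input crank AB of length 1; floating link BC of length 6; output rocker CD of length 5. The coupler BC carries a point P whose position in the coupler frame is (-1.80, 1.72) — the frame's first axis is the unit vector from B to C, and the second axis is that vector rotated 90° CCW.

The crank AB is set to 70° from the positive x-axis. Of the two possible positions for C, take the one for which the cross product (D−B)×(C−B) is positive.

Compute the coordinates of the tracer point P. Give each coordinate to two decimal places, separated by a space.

A=(0,0), D=(7.00,0)
B = A + 1.00·(cos70°, sin70°) = (0.3420, 0.9397)
|BD| = 6.7240
circle(B,6.00) ∩ circle(D,5.00): a=4.1800, h=4.3044
  candidates: C₊=(5.0825,4.6177) cross=28.943; C₋=(3.8794,-3.9066) cross=-28.943
  mode + wants cross > 0 → take C=(5.0825,4.6177) (cross=28.943)
ex = (C−B)/|BC| = (0.7901,0.6130); ey = (-0.6130,0.7901)
P = B + -1.80·ex + 1.72·ey = (-2.1345,1.1952)

-2.13 1.20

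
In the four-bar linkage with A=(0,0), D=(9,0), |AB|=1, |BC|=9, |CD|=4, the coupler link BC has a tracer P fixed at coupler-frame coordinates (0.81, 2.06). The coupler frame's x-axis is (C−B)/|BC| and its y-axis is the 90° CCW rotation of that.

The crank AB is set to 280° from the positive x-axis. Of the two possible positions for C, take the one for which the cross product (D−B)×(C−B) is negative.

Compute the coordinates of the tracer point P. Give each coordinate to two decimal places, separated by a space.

A=(0,0), D=(9.00,0)
B = A + 1.00·(cos280°, sin280°) = (0.1736, -0.9848)
|BD| = 8.8811
circle(B,9.00) ∩ circle(D,4.00): a=8.1000, h=3.9230
  candidates: C₊=(7.7887,3.8122) cross=34.841; C₋=(8.6587,-3.9854) cross=-34.841
  mode - wants cross < 0 → take C=(8.6587,-3.9854) (cross=-34.841)
ex = (C−B)/|BC| = (0.9428,-0.3334); ey = (0.3334,0.9428)
P = B + 0.81·ex + 2.06·ey = (1.6241,0.6873)

1.62 0.69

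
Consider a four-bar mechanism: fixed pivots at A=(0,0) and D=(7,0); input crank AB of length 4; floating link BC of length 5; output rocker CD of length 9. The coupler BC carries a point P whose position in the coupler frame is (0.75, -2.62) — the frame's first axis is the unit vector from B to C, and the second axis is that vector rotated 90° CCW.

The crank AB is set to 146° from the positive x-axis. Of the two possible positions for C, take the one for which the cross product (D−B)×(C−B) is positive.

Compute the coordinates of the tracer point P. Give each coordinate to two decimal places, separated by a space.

A=(0,0), D=(7.00,0)
B = A + 4.00·(cos146°, sin146°) = (-3.3162, 2.2368)
|BD| = 10.5559
circle(B,5.00) ∩ circle(D,9.00): a=2.6254, h=4.2553
  candidates: C₊=(0.1513,5.8391) cross=44.918; C₋=(-1.6521,-2.4782) cross=-44.918
  mode + wants cross > 0 → take C=(0.1513,5.8391) (cross=44.918)
ex = (C−B)/|BC| = (0.6935,0.7205); ey = (-0.7205,0.6935)
P = B + 0.75·ex + -2.62·ey = (-0.9084,0.9602)

-0.91 0.96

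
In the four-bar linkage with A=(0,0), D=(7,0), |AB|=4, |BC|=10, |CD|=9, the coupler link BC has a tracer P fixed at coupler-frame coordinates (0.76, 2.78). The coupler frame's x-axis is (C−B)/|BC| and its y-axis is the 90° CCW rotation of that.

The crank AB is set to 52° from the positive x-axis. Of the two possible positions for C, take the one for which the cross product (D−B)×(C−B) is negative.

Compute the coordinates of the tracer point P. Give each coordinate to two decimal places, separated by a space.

A=(0,0), D=(7.00,0)
B = A + 4.00·(cos52°, sin52°) = (2.4626, 3.1520)
|BD| = 5.5248
circle(B,10.00) ∩ circle(D,9.00): a=4.4819, h=8.9394
  candidates: C₊=(11.2437,7.9367) cross=49.388; C₋=(1.0433,-6.7467) cross=-49.388
  mode - wants cross < 0 → take C=(1.0433,-6.7467) (cross=-49.388)
ex = (C−B)/|BC| = (-0.1419,-0.9899); ey = (0.9899,-0.1419)
P = B + 0.76·ex + 2.78·ey = (5.1066,2.0052)

5.11 2.01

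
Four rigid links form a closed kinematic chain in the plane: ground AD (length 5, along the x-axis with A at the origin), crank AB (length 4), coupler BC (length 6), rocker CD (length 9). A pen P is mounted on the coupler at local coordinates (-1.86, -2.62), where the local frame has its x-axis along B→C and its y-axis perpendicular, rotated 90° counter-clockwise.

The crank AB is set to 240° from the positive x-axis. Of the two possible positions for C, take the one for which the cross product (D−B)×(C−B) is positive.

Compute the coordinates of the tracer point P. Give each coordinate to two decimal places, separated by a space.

A=(0,0), D=(5.00,0)
B = A + 4.00·(cos240°, sin240°) = (-2.0000, -3.4641)
|BD| = 7.8102
circle(B,6.00) ∩ circle(D,9.00): a=1.0243, h=5.9119
  candidates: C₊=(-3.7041,2.2888) cross=46.174; C₋=(1.5402,-8.3084) cross=-46.174
  mode + wants cross > 0 → take C=(-3.7041,2.2888) (cross=46.174)
ex = (C−B)/|BC| = (-0.2840,0.9588); ey = (-0.9588,-0.2840)
P = B + -1.86·ex + -2.62·ey = (1.0404,-4.5034)

1.04 -4.50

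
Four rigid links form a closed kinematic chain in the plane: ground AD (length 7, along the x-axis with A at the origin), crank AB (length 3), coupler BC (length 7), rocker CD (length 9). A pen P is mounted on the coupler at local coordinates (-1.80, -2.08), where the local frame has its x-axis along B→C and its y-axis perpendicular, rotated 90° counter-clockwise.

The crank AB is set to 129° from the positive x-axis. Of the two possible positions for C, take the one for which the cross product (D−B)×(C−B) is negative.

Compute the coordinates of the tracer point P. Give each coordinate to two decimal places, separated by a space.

A=(0,0), D=(7.00,0)
B = A + 3.00·(cos129°, sin129°) = (-1.8880, 2.3314)
|BD| = 9.1887
circle(B,7.00) ∩ circle(D,9.00): a=2.8531, h=6.3922
  candidates: C₊=(2.4936,7.7905) cross=58.736; C₋=(-0.7502,-4.5755) cross=-58.736
  mode - wants cross < 0 → take C=(-0.7502,-4.5755) (cross=-58.736)
ex = (C−B)/|BC| = (0.1625,-0.9867); ey = (0.9867,0.1625)
P = B + -1.80·ex + -2.08·ey = (-4.2329,3.7694)

-4.23 3.77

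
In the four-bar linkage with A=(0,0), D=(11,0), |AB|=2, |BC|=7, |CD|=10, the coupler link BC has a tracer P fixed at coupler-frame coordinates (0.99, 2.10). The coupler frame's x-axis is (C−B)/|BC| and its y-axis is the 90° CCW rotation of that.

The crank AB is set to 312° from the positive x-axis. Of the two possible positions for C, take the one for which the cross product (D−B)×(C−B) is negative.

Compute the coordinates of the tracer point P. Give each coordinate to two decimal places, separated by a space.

A=(0,0), D=(11.00,0)
B = A + 2.00·(cos312°, sin312°) = (1.3383, -1.4863)
|BD| = 9.7754
circle(B,7.00) ∩ circle(D,10.00): a=2.2791, h=6.6186
  candidates: C₊=(2.5846,5.4019) cross=64.699; C₋=(4.5972,-7.6814) cross=-64.699
  mode - wants cross < 0 → take C=(4.5972,-7.6814) (cross=-64.699)
ex = (C−B)/|BC| = (0.4656,-0.8850); ey = (0.8850,0.4656)
P = B + 0.99·ex + 2.10·ey = (3.6577,-1.3848)

3.66 -1.38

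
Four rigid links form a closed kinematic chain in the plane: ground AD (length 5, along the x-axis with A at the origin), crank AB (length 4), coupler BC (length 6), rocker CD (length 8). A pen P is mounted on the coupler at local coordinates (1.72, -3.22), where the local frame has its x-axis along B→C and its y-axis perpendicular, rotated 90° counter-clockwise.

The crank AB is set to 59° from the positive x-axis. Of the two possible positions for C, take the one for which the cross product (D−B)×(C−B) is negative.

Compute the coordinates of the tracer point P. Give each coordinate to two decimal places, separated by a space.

-1.12 5.22

A=(0,0), D=(5.00,0)
B = A + 4.00·(cos59°, sin59°) = (2.0602, 3.4287)
|BD| = 4.5165
circle(B,6.00) ∩ circle(D,8.00): a=-0.8415, h=5.9407
  candidates: C₊=(6.0223,7.9344) cross=26.831; C₋=(-2.9975,0.2006) cross=-26.831
  mode - wants cross < 0 → take C=(-2.9975,0.2006) (cross=-26.831)
ex = (C−B)/|BC| = (-0.8429,-0.5380); ey = (0.5380,-0.8429)
P = B + 1.72·ex + -3.22·ey = (-1.1221,5.2176)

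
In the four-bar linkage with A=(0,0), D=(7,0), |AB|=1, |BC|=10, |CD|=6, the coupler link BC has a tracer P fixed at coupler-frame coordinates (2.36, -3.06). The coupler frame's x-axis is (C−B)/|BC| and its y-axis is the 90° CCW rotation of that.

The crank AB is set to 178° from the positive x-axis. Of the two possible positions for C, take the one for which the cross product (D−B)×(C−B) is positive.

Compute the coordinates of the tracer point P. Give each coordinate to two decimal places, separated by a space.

A=(0,0), D=(7.00,0)
B = A + 1.00·(cos178°, sin178°) = (-0.9994, 0.0349)
|BD| = 7.9995
circle(B,10.00) ∩ circle(D,6.00): a=8.0000, h=6.0000
  candidates: C₊=(7.0267,5.9999) cross=47.997; C₋=(6.9744,-5.9999) cross=-47.997
  mode + wants cross > 0 → take C=(7.0267,5.9999) (cross=47.997)
ex = (C−B)/|BC| = (0.8026,0.5965); ey = (-0.5965,0.8026)
P = B + 2.36·ex + -3.06·ey = (2.7201,-1.0133)

2.72 -1.01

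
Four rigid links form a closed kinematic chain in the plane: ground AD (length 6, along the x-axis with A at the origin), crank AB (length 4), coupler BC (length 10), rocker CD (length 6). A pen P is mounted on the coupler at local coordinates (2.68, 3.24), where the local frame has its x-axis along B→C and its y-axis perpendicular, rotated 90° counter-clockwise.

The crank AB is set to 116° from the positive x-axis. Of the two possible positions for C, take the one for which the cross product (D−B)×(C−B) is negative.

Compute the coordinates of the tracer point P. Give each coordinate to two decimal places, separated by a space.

A=(0,0), D=(6.00,0)
B = A + 4.00·(cos116°, sin116°) = (-1.7535, 3.5952)
|BD| = 8.5465
circle(B,10.00) ∩ circle(D,6.00): a=8.0175, h=5.9766
  candidates: C₊=(8.0342,5.6446) cross=51.079; C₋=(3.0059,-5.1996) cross=-51.079
  mode - wants cross < 0 → take C=(3.0059,-5.1996) (cross=-51.079)
ex = (C−B)/|BC| = (0.4759,-0.8795); ey = (0.8795,0.4759)
P = B + 2.68·ex + 3.24·ey = (2.3715,2.7802)

2.37 2.78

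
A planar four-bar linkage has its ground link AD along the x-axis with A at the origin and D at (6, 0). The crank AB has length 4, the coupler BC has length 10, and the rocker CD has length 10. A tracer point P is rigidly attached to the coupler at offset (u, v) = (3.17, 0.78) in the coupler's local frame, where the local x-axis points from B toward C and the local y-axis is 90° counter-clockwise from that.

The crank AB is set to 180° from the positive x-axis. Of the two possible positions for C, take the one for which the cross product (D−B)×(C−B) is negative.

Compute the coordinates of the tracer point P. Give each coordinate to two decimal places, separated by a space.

-1.74 -2.36

A=(0,0), D=(6.00,0)
B = A + 4.00·(cos180°, sin180°) = (-4.0000, 0.0000)
|BD| = 10.0000
circle(B,10.00) ∩ circle(D,10.00): a=5.0000, h=8.6603
  candidates: C₊=(1.0000,8.6603) cross=86.603; C₋=(1.0000,-8.6603) cross=-86.603
  mode - wants cross < 0 → take C=(1.0000,-8.6603) (cross=-86.603)
ex = (C−B)/|BC| = (0.5000,-0.8660); ey = (0.8660,0.5000)
P = B + 3.17·ex + 0.78·ey = (-1.7395,-2.3553)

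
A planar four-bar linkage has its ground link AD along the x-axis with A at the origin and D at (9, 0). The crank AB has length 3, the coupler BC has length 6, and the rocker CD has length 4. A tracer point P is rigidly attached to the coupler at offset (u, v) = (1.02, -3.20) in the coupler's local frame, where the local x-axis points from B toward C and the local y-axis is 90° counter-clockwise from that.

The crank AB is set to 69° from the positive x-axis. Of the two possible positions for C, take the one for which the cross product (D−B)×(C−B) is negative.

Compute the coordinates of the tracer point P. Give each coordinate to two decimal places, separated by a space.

A=(0,0), D=(9.00,0)
B = A + 3.00·(cos69°, sin69°) = (1.0751, 2.8007)
|BD| = 8.4052
circle(B,6.00) ∩ circle(D,4.00): a=5.3924, h=2.6311
  candidates: C₊=(7.0360,3.4846) cross=22.115; C₋=(5.2826,-1.4768) cross=-22.115
  mode - wants cross < 0 → take C=(5.2826,-1.4768) (cross=-22.115)
ex = (C−B)/|BC| = (0.7012,-0.7129); ey = (0.7129,0.7012)
P = B + 1.02·ex + -3.20·ey = (-0.4910,-0.1704)

-0.49 -0.17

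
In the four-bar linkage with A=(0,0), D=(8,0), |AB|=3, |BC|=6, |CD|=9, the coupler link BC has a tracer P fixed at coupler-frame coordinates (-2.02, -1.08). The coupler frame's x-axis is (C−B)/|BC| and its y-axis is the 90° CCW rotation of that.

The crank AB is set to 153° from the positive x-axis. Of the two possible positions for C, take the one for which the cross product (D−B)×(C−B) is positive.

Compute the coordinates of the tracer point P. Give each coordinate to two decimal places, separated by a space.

-3.16 -0.88

A=(0,0), D=(8.00,0)
B = A + 3.00·(cos153°, sin153°) = (-2.6730, 1.3620)
|BD| = 10.7596
circle(B,6.00) ∩ circle(D,9.00): a=3.2886, h=5.0185
  candidates: C₊=(1.2244,5.9238) cross=53.996; C₋=(-0.0461,-4.0324) cross=-53.996
  mode + wants cross > 0 → take C=(1.2244,5.9238) (cross=53.996)
ex = (C−B)/|BC| = (0.6496,0.7603); ey = (-0.7603,0.6496)
P = B + -2.02·ex + -1.08·ey = (-3.1640,-0.8754)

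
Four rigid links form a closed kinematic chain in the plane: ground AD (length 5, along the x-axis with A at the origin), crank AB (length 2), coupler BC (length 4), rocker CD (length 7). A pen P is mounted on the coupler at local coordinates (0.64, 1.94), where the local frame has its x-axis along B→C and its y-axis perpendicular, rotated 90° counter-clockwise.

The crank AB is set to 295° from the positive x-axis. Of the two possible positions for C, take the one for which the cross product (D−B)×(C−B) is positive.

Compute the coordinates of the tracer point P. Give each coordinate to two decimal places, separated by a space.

-1.00 -2.69

A=(0,0), D=(5.00,0)
B = A + 2.00·(cos295°, sin295°) = (0.8452, -1.8126)
|BD| = 4.5329
circle(B,4.00) ∩ circle(D,7.00): a=-1.3735, h=3.7568
  candidates: C₊=(-1.9160,1.0815) cross=17.029; C₋=(1.0885,-5.8052) cross=-17.029
  mode + wants cross > 0 → take C=(-1.9160,1.0815) (cross=17.029)
ex = (C−B)/|BC| = (-0.6903,0.7235); ey = (-0.7235,-0.6903)
P = B + 0.64·ex + 1.94·ey = (-1.0002,-2.6887)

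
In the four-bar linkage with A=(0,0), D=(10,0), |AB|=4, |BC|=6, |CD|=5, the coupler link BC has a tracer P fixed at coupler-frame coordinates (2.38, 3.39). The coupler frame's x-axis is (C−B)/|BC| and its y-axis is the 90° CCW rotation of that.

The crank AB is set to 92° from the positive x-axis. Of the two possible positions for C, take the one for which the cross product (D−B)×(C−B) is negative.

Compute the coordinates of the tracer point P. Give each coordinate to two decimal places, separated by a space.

A=(0,0), D=(10.00,0)
B = A + 4.00·(cos92°, sin92°) = (-0.1396, 3.9976)
|BD| = 10.8992
circle(B,6.00) ∩ circle(D,5.00): a=5.9542, h=0.7398
  candidates: C₊=(5.6710,2.5020) cross=8.064; C₋=(5.1283,1.1254) cross=-8.064
  mode - wants cross < 0 → take C=(5.1283,1.1254) (cross=-8.064)
ex = (C−B)/|BC| = (0.8780,-0.4787); ey = (0.4787,0.8780)
P = B + 2.38·ex + 3.39·ey = (3.5728,5.8346)

3.57 5.83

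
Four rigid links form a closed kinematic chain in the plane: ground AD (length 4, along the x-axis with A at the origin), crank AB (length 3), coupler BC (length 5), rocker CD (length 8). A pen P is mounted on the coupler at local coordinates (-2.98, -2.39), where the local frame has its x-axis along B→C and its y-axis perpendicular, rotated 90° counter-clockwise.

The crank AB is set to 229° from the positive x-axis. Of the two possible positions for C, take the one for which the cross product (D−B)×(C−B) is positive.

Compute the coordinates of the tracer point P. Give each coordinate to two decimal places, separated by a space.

A=(0,0), D=(4.00,0)
B = A + 3.00·(cos229°, sin229°) = (-1.9682, -2.2641)
|BD| = 6.3832
circle(B,5.00) ∩ circle(D,8.00): a=0.1367, h=4.9981
  candidates: C₊=(-3.6132,2.4575) cross=31.904; C₋=(-0.0675,-6.8888) cross=-31.904
  mode + wants cross > 0 → take C=(-3.6132,2.4575) (cross=31.904)
ex = (C−B)/|BC| = (-0.3290,0.9443); ey = (-0.9443,-0.3290)
P = B + -2.98·ex + -2.39·ey = (1.2692,-4.2919)

1.27 -4.29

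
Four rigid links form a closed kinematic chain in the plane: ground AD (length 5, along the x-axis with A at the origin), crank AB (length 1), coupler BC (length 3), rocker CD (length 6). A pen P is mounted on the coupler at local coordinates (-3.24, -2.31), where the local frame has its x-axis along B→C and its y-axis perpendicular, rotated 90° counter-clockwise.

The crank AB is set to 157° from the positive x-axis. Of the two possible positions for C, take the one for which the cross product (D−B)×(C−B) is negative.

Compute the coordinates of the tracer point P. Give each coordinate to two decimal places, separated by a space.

-3.74 3.20

A=(0,0), D=(5.00,0)
B = A + 1.00·(cos157°, sin157°) = (-0.9205, 0.3907)
|BD| = 5.9334
circle(B,3.00) ∩ circle(D,6.00): a=0.6914, h=2.9192
  candidates: C₊=(-0.0383,3.2581) cross=17.321; C₋=(-0.4228,-2.5677) cross=-17.321
  mode - wants cross < 0 → take C=(-0.4228,-2.5677) (cross=-17.321)
ex = (C−B)/|BC| = (0.1659,-0.9861); ey = (0.9861,0.1659)
P = B + -3.24·ex + -2.31·ey = (-3.7360,3.2026)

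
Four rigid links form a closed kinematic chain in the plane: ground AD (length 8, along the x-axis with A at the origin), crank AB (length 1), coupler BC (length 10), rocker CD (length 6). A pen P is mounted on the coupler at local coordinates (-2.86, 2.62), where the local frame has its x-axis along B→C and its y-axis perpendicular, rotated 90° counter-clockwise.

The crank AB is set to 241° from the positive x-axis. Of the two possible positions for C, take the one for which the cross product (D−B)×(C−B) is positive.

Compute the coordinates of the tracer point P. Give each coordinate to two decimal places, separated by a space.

A=(0,0), D=(8.00,0)
B = A + 1.00·(cos241°, sin241°) = (-0.4848, -0.8746)
|BD| = 8.5298
circle(B,10.00) ∩ circle(D,6.00): a=8.0165, h=5.9780
  candidates: C₊=(6.8764,5.8939) cross=50.991; C₋=(8.1024,-5.9991) cross=-50.991
  mode + wants cross > 0 → take C=(6.8764,5.8939) (cross=50.991)
ex = (C−B)/|BC| = (0.7361,0.6768); ey = (-0.6768,0.7361)
P = B + -2.86·ex + 2.62·ey = (-4.3635,-0.8818)

-4.36 -0.88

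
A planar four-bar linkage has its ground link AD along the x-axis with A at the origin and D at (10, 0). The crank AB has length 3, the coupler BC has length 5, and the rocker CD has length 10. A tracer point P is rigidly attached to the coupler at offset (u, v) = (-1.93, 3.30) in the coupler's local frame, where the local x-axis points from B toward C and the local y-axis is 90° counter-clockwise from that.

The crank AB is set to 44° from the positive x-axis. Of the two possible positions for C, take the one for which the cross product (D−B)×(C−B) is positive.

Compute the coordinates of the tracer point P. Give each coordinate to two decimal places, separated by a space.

-1.39 0.66

A=(0,0), D=(10.00,0)
B = A + 3.00·(cos44°, sin44°) = (2.1580, 2.0840)
|BD| = 8.1142
circle(B,5.00) ∩ circle(D,10.00): a=-0.5645, h=4.9680
  candidates: C₊=(2.8884,7.0303) cross=40.311; C₋=(0.3365,-2.5724) cross=-40.311
  mode + wants cross > 0 → take C=(2.8884,7.0303) (cross=40.311)
ex = (C−B)/|BC| = (0.1461,0.9893); ey = (-0.9893,0.1461)
P = B + -1.93·ex + 3.30·ey = (-1.3885,0.6568)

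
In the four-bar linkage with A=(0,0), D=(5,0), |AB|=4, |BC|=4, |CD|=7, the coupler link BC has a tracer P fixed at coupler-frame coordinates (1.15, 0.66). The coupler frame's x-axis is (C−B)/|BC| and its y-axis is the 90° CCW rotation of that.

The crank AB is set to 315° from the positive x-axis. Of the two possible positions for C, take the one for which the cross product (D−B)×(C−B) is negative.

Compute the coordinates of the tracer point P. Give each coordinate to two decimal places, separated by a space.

3.63 -3.89

A=(0,0), D=(5.00,0)
B = A + 4.00·(cos315°, sin315°) = (2.8284, -2.8284)
|BD| = 3.5659
circle(B,4.00) ∩ circle(D,7.00): a=-2.8442, h=2.8126
  candidates: C₊=(-1.1345,-3.3716) cross=10.029; C₋=(3.3273,-6.7972) cross=-10.029
  mode - wants cross < 0 → take C=(3.3273,-6.7972) (cross=-10.029)
ex = (C−B)/|BC| = (0.1247,-0.9922); ey = (0.9922,0.1247)
P = B + 1.15·ex + 0.66·ey = (3.6267,-3.8871)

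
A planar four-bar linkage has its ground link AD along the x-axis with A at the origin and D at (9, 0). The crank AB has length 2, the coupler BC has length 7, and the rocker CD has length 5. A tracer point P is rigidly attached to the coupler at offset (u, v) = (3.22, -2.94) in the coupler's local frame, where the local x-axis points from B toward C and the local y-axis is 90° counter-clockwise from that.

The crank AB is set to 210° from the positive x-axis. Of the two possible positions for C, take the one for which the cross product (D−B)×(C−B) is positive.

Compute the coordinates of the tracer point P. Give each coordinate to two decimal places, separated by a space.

2.47 -2.15

A=(0,0), D=(9.00,0)
B = A + 2.00·(cos210°, sin210°) = (-1.7321, -1.0000)
|BD| = 10.7785
circle(B,7.00) ∩ circle(D,5.00): a=6.5026, h=2.5916
  candidates: C₊=(4.5021,2.1837) cross=27.933; C₋=(4.9829,-2.9771) cross=-27.933
  mode + wants cross > 0 → take C=(4.5021,2.1837) (cross=27.933)
ex = (C−B)/|BC| = (0.8906,0.4548); ey = (-0.4548,0.8906)
P = B + 3.22·ex + -2.94·ey = (2.4728,-2.1538)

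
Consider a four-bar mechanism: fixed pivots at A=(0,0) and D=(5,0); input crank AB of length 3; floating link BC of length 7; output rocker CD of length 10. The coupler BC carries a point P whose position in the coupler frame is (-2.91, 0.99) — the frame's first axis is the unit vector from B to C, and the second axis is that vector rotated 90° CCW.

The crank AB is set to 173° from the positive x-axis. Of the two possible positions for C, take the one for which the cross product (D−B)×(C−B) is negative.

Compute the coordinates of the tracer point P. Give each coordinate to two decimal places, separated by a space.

-2.19 3.34

A=(0,0), D=(5.00,0)
B = A + 3.00·(cos173°, sin173°) = (-2.9776, 0.3656)
|BD| = 7.9860
circle(B,7.00) ∩ circle(D,10.00): a=0.7999, h=6.9541
  candidates: C₊=(-1.8602,7.2758) cross=55.536; C₋=(-2.4969,-6.6179) cross=-55.536
  mode - wants cross < 0 → take C=(-2.4969,-6.6179) (cross=-55.536)
ex = (C−B)/|BC| = (0.0687,-0.9976); ey = (0.9976,0.0687)
P = B + -2.91·ex + 0.99·ey = (-2.1898,3.3367)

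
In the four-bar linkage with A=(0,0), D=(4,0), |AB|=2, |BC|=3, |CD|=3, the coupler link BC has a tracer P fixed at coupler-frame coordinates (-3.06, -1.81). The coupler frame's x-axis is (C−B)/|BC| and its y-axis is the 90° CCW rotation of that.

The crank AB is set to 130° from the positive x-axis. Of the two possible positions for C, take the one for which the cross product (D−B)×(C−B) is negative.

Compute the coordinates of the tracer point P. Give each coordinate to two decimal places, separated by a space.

A=(0,0), D=(4.00,0)
B = A + 2.00·(cos130°, sin130°) = (-1.2856, 1.5321)
|BD| = 5.5031
circle(B,3.00) ∩ circle(D,3.00): a=2.7516, h=1.1953
  candidates: C₊=(1.6900,1.9141) cross=6.578; C₋=(1.0244,-0.3820) cross=-6.578
  mode - wants cross < 0 → take C=(1.0244,-0.3820) (cross=-6.578)
ex = (C−B)/|BC| = (0.7700,-0.6380); ey = (0.6380,0.7700)
P = B + -3.06·ex + -1.81·ey = (-4.7966,2.0908)

-4.80 2.09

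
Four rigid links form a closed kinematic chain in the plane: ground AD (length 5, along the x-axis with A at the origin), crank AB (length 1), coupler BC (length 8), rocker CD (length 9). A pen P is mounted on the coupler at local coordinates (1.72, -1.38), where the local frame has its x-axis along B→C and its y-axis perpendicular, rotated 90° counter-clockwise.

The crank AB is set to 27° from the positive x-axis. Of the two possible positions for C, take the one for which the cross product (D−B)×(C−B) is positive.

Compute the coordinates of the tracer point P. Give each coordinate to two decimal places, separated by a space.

2.45 2.01

A=(0,0), D=(5.00,0)
B = A + 1.00·(cos27°, sin27°) = (0.8910, 0.4540)
|BD| = 4.1340
circle(B,8.00) ∩ circle(D,9.00): a=0.0109, h=8.0000
  candidates: C₊=(1.7804,8.4044) cross=33.072; C₋=(0.0233,-7.4988) cross=-33.072
  mode + wants cross > 0 → take C=(1.7804,8.4044) (cross=33.072)
ex = (C−B)/|BC| = (0.1112,0.9938); ey = (-0.9938,0.1112)
P = B + 1.72·ex + -1.38·ey = (2.4537,2.0099)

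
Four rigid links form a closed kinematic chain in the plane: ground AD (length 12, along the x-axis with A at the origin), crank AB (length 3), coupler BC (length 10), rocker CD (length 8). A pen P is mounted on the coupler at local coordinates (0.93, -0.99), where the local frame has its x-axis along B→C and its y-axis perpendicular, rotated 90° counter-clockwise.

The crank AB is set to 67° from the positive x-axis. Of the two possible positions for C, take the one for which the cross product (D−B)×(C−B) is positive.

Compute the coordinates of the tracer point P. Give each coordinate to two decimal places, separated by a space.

A=(0,0), D=(12.00,0)
B = A + 3.00·(cos67°, sin67°) = (1.1722, 2.7615)
|BD| = 11.1744
circle(B,10.00) ∩ circle(D,8.00): a=7.1980, h=6.9418
  candidates: C₊=(9.8625,7.7091) cross=77.570; C₋=(6.4314,-5.7438) cross=-77.570
  mode + wants cross > 0 → take C=(9.8625,7.7091) (cross=77.570)
ex = (C−B)/|BC| = (0.8690,0.4948); ey = (-0.4948,0.8690)
P = B + 0.93·ex + -0.99·ey = (2.4702,2.3613)

2.47 2.36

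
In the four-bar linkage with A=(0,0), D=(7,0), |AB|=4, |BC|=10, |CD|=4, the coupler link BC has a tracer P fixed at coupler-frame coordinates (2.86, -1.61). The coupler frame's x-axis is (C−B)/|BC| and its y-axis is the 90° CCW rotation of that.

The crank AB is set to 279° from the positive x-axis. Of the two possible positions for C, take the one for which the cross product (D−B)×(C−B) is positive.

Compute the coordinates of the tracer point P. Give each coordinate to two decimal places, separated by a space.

3.64 -2.66

A=(0,0), D=(7.00,0)
B = A + 4.00·(cos279°, sin279°) = (0.6257, -3.9508)
|BD| = 7.4993
circle(B,10.00) ∩ circle(D,4.00): a=9.3502, h=3.5460
  candidates: C₊=(6.7051,3.9891) cross=26.593; C₋=(10.4413,-2.0390) cross=-26.593
  mode + wants cross > 0 → take C=(6.7051,3.9891) (cross=26.593)
ex = (C−B)/|BC| = (0.6079,0.7940); ey = (-0.7940,0.6079)
P = B + 2.86·ex + -1.61·ey = (3.6428,-2.6587)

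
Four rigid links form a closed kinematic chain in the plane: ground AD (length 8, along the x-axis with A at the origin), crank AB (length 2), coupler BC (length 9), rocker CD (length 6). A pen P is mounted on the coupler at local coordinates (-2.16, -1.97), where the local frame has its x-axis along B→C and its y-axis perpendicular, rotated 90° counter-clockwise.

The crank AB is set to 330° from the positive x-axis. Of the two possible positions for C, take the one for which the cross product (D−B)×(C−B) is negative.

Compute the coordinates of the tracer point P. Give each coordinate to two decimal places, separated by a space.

A=(0,0), D=(8.00,0)
B = A + 2.00·(cos330°, sin330°) = (1.7321, -1.0000)
|BD| = 6.3472
circle(B,9.00) ∩ circle(D,6.00): a=6.7185, h=5.9885
  candidates: C₊=(7.4231,5.9722) cross=38.010; C₋=(9.3101,-5.8552) cross=-38.010
  mode - wants cross < 0 → take C=(9.3101,-5.8552) (cross=-38.010)
ex = (C−B)/|BC| = (0.8420,-0.5395); ey = (0.5395,0.8420)
P = B + -2.16·ex + -1.97·ey = (-1.1494,-1.4935)

-1.15 -1.49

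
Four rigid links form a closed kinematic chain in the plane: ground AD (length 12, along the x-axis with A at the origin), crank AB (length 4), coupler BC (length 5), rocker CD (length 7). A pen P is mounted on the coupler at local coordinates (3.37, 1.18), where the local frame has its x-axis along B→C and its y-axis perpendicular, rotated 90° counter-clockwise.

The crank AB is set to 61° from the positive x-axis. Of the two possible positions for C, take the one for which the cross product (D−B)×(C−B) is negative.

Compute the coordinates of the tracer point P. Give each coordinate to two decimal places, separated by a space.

4.94 1.57

A=(0,0), D=(12.00,0)
B = A + 4.00·(cos61°, sin61°) = (1.9392, 3.4985)
|BD| = 10.6517
circle(B,5.00) ∩ circle(D,7.00): a=4.1993, h=2.7141
  candidates: C₊=(6.7970,4.6828) cross=28.910; C₋=(5.0141,-0.4443) cross=-28.910
  mode - wants cross < 0 → take C=(5.0141,-0.4443) (cross=-28.910)
ex = (C−B)/|BC| = (0.6150,-0.7885); ey = (0.7885,0.6150)
P = B + 3.37·ex + 1.18·ey = (4.9422,1.5667)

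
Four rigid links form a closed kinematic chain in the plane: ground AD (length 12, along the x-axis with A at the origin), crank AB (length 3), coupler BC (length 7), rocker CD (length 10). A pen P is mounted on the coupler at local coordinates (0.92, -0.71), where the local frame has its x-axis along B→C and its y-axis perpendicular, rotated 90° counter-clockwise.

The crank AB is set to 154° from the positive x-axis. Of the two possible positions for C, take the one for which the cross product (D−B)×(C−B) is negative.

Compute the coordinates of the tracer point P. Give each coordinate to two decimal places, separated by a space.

-2.47 0.17

A=(0,0), D=(12.00,0)
B = A + 3.00·(cos154°, sin154°) = (-2.6964, 1.3151)
|BD| = 14.7551
circle(B,7.00) ∩ circle(D,10.00): a=5.6493, h=4.1334
  candidates: C₊=(3.2989,4.9285) cross=60.989; C₋=(2.5621,-3.3054) cross=-60.989
  mode - wants cross < 0 → take C=(2.5621,-3.3054) (cross=-60.989)
ex = (C−B)/|BC| = (0.7512,-0.6601); ey = (0.6601,0.7512)
P = B + 0.92·ex + -0.71·ey = (-2.4739,0.1745)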